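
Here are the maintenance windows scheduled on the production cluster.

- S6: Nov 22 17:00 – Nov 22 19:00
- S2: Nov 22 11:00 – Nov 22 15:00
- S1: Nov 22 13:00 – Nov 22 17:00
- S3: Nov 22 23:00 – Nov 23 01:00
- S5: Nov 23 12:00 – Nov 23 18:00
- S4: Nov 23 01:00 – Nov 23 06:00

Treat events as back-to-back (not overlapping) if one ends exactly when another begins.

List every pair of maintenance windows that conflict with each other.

S1 & S2

Check each pair: they overlap iff neither finishes before the other starts.
Sorted by start: S2, S1, S6, S3, S4, S5.
S1 starts before S2 ends → S2 and S1 overlap.
S6 starts after S2 ends, so nothing later overlaps S2 either.
S6 starts exactly when S1 ends (back-to-back, no overlap), so nothing later overlaps S1 either.
S3 starts after S6 ends, so nothing later overlaps S6 either.
S4 starts exactly when S3 ends (back-to-back, no overlap), so nothing later overlaps S3 either.
S5 starts after S4 ends.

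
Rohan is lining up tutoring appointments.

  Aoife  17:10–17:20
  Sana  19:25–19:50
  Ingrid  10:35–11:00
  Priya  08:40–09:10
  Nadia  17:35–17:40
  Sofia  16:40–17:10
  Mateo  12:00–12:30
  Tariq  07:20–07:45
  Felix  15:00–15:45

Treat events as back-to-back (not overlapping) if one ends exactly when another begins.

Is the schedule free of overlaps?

Yes

Check each pair: they overlap iff neither finishes before the other starts.
Sorted by start: Tariq, Priya, Ingrid, Mateo, Felix, Sofia, Aoife, Nadia, Sana.
Priya starts after Tariq ends, so Tariq has no further overlaps.
Ingrid starts after Priya ends, so Priya has no further overlaps.
Mateo starts after Ingrid ends, so Ingrid has no further overlaps.
Felix starts after Mateo ends, so Mateo has no further overlaps.
Sofia starts after Felix ends, so Felix has no further overlaps.
Aoife starts exactly when Sofia ends (back-to-back, no overlap), so Sofia has no further overlaps.
Nadia starts after Aoife ends, so Aoife has no further overlaps.
Sana starts after Nadia ends.
Every pair is clear; the schedule has no overlaps.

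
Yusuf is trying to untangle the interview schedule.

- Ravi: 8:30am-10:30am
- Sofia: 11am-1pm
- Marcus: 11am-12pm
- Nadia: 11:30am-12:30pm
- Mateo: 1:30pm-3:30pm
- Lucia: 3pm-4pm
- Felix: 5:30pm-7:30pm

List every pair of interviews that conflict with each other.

Lucia & Mateo, Marcus & Nadia, Marcus & Sofia, Nadia & Sofia

Sorted by start: Ravi, Sofia, Marcus, Nadia, Mateo, Lucia, Felix.
Sofia starts after Ravi ends, so Ravi has no further overlaps.
Marcus starts before Sofia ends → Sofia and Marcus overlap.
Nadia starts before Sofia ends → Sofia and Nadia overlap.
Mateo starts after Sofia ends, so Sofia has no further overlaps.
Nadia starts before Marcus ends → Marcus and Nadia overlap.
Mateo starts after Marcus ends, so Marcus has no further overlaps.
Mateo starts after Nadia ends, so Nadia has no further overlaps.
Lucia starts before Mateo ends → Mateo and Lucia overlap.
Felix starts after Mateo ends.
Felix starts after Lucia ends.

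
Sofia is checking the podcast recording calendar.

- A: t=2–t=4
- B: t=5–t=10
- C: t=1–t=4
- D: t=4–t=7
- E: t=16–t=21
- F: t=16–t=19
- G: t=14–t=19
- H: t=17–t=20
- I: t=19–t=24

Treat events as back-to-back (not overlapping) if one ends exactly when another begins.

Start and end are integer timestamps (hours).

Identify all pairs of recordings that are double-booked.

Sorted by start: C, A, D, B, G, E, F, H, I.
A starts before C ends → C and A overlap.
D starts exactly when C ends (back-to-back, no overlap) — done with C.
D starts exactly when A ends (back-to-back, no overlap) — done with A.
B starts before D ends → D and B overlap.
G starts after D ends — done with D.
G starts after B ends — done with B.
E starts before G ends → G and E overlap.
F starts before G ends → G and F overlap.
H starts before G ends → G and H overlap.
I starts exactly when G ends (back-to-back, no overlap).
F starts before E ends → E and F overlap.
H starts before E ends → E and H overlap.
I starts before E ends → E and I overlap.
H starts before F ends → F and H overlap.
I starts exactly when F ends (back-to-back, no overlap).
I starts before H ends → H and I overlap.

A & C, B & D, E & F, E & G, E & H, E & I, F & G, F & H, G & H, H & I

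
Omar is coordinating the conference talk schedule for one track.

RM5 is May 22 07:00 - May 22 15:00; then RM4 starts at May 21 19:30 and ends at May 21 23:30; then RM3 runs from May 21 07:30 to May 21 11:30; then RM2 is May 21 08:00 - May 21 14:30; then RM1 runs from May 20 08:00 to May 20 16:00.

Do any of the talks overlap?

Two intervals overlap when each starts before the other ends.
Sorted by start: RM1, RM3, RM2, RM4, RM5.
RM3 starts after RM1 ends, so RM1 has no further overlaps.
RM2 starts before RM3 ends → RM3 and RM2 overlap.
That's a conflict, so the schedule is not conflict-free.

Yes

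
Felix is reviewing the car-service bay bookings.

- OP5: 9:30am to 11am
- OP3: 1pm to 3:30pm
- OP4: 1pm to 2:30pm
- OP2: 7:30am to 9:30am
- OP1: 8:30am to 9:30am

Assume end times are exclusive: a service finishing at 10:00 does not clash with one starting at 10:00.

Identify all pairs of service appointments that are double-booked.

Sorted by start: OP2, OP1, OP5, OP3, OP4.
OP1 starts before OP2 ends → OP2 and OP1 overlap.
OP5 starts exactly when OP2 ends (back-to-back, no overlap), so OP2 has no further overlaps.
OP5 starts exactly when OP1 ends (back-to-back, no overlap), so OP1 has no further overlaps.
OP3 starts after OP5 ends, so OP5 has no further overlaps.
OP4 starts before OP3 ends → OP3 and OP4 overlap.

OP1 & OP2, OP3 & OP4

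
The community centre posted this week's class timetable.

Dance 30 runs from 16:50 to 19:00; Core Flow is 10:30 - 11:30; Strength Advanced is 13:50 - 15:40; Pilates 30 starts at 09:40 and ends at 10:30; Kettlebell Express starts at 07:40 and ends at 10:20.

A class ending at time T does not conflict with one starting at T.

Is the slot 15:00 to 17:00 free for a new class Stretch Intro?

Kettlebell Express: ends 10:20 at or before Stretch Intro starts 15:00 → clear.
Pilates 30: ends 10:30 at or before Stretch Intro starts 15:00 → clear.
Core Flow: ends 11:30 at or before Stretch Intro starts 15:00 → clear.
Strength Advanced: starts 13:50 before Stretch Intro ends 17:00, and ends 15:40 after Stretch Intro starts 15:00 → overlap.
Dance 30: starts 16:50 before Stretch Intro ends 17:00, and ends 19:00 after Stretch Intro starts 15:00 → overlap.
Stretch Intro overlaps Strength Advanced, Dance 30.

No — it overlaps Dance 30, Strength Advanced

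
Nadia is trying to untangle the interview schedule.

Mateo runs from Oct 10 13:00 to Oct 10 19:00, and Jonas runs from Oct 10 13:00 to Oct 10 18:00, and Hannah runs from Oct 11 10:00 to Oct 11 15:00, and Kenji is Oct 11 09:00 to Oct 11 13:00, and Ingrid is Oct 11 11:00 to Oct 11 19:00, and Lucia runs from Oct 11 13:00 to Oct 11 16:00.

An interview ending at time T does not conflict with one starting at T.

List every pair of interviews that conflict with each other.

Hannah & Ingrid, Hannah & Kenji, Hannah & Lucia, Ingrid & Kenji, Ingrid & Lucia, Jonas & Mateo

Sorted by start: Jonas, Mateo, Kenji, Hannah, Ingrid, Lucia.
Mateo starts before Jonas ends → Jonas and Mateo overlap.
Kenji starts after Jonas ends; Jonas is clear from here.
Kenji starts after Mateo ends; Mateo is clear from here.
Hannah starts before Kenji ends → Kenji and Hannah overlap.
Ingrid starts before Kenji ends → Kenji and Ingrid overlap.
Lucia starts exactly when Kenji ends (back-to-back, no overlap).
Ingrid starts before Hannah ends → Hannah and Ingrid overlap.
Lucia starts before Hannah ends → Hannah and Lucia overlap.
Lucia starts before Ingrid ends → Ingrid and Lucia overlap.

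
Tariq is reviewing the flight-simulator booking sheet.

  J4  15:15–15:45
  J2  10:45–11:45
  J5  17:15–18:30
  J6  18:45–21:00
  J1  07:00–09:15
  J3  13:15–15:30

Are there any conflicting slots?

Yes

Sorted by start: J1, J2, J3, J4, J5, J6.
J2 starts after J1 ends, so J1 has no further overlaps.
J3 starts after J2 ends, so J2 has no further overlaps.
J4 starts before J3 ends → J3 and J4 overlap.
That's a conflict, so the schedule is not conflict-free.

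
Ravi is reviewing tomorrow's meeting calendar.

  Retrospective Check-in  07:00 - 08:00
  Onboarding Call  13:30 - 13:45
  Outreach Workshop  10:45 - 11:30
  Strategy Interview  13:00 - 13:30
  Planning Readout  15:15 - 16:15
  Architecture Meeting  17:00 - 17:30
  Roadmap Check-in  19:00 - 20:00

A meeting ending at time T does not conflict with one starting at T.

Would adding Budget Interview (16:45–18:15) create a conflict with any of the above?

Retrospective Check-in: ends 08:00 at or before Budget Interview starts 16:45 → clear.
Outreach Workshop: ends 11:30 at or before Budget Interview starts 16:45 → clear.
Strategy Interview: ends 13:30 at or before Budget Interview starts 16:45 → clear.
Onboarding Call: ends 13:45 at or before Budget Interview starts 16:45 → clear.
Planning Readout: ends 16:15 at or before Budget Interview starts 16:45 → clear.
Architecture Meeting: starts 17:00 before Budget Interview ends 18:15, and ends 17:30 after Budget Interview starts 16:45 → overlap.
Roadmap Check-in: starts 19:00 at or after Budget Interview ends 18:15 → clear.
Budget Interview overlaps Architecture Meeting.

Yes — it overlaps Architecture Meeting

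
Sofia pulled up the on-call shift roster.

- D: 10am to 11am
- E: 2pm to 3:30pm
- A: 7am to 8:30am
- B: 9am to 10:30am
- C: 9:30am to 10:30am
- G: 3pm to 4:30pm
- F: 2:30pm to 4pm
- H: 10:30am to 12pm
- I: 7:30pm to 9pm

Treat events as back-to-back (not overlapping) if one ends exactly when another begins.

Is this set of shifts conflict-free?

Sorted by start: A, B, C, D, H, E, F, G, I.
B starts after A ends, so A has no further overlaps.
C starts before B ends → B and C overlap.
That's a conflict, so the schedule is not conflict-free.

No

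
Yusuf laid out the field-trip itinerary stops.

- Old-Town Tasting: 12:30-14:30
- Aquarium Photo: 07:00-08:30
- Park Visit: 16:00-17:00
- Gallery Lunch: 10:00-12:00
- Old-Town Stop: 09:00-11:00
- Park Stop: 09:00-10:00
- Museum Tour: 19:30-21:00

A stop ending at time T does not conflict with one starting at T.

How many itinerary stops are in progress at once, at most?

2

Sort all start/end points and keep a running count:
07:00 start Aquarium Photo → 1
08:30 end Aquarium Photo → 0
09:00 start Old-Town Stop → 1
09:00 start Park Stop → 2
10:00 end Park Stop → 1
10:00 start Gallery Lunch → 2
11:00 end Old-Town Stop → 1
12:00 end Gallery Lunch → 0
12:30 start Old-Town Tasting → 1
14:30 end Old-Town Tasting → 0
16:00 start Park Visit → 1
17:00 end Park Visit → 0
19:30 start Museum Tour → 1
21:00 end Museum Tour → 0
Peak is 2, at 09:00 (Old-Town Stop, Park Stop).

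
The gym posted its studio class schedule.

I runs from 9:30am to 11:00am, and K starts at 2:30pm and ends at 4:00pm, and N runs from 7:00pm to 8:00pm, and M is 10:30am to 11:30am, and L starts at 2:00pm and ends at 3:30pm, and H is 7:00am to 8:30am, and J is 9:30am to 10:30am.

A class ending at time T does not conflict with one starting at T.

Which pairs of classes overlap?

I & J, I & M, K & L

Sorted by start: H, I, J, M, L, K, N.
I starts after H ends, so nothing later overlaps H either.
J starts before I ends → I and J overlap.
M starts before I ends → I and M overlap.
L starts after I ends, so nothing later overlaps I either.
M starts exactly when J ends (back-to-back, no overlap), so nothing later overlaps J either.
L starts after M ends, so nothing later overlaps M either.
K starts before L ends → L and K overlap.
N starts after L ends.
N starts after K ends.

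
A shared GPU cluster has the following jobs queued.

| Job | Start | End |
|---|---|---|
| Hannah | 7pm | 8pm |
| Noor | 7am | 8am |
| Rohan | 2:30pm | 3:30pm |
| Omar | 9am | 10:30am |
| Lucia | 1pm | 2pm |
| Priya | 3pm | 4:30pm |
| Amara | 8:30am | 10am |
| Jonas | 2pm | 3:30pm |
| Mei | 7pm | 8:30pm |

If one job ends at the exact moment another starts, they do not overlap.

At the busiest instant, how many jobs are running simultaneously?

3

Sort all start/end points and keep a running count:
7am start Noor → 1
8am end Noor → 0
8:30am start Amara → 1
9am start Omar → 2
10am end Amara → 1
10:30am end Omar → 0
1pm start Lucia → 1
2pm end Lucia → 0
2pm start Jonas → 1
2:30pm start Rohan → 2
3pm start Priya → 3
3:30pm end Jonas → 2
3:30pm end Rohan → 1
4:30pm end Priya → 0
7pm start Hannah → 1
7pm start Mei → 2
8pm end Hannah → 1
8:30pm end Mei → 0
Peak is 3, at 3pm (Jonas, Priya, Rohan).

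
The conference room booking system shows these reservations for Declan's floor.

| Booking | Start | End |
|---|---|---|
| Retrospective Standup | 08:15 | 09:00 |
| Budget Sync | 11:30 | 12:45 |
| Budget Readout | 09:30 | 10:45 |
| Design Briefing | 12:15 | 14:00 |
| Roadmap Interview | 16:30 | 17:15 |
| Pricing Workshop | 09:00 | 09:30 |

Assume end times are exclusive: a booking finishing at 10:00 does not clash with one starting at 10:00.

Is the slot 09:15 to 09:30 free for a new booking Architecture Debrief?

No — it overlaps Pricing Workshop

Retrospective Standup: ends 09:00 at or before Architecture Debrief starts 09:15 → clear.
Pricing Workshop: starts 09:00 before Architecture Debrief ends 09:30, and ends 09:30 after Architecture Debrief starts 09:15 → overlap.
Budget Readout: starts 09:30 at or after Architecture Debrief ends 09:30 → clear.
Budget Sync: starts 11:30 at or after Architecture Debrief ends 09:30 → clear.
Design Briefing: starts 12:15 at or after Architecture Debrief ends 09:30 → clear.
Roadmap Interview: starts 16:30 at or after Architecture Debrief ends 09:30 → clear.
Architecture Debrief overlaps Pricing Workshop.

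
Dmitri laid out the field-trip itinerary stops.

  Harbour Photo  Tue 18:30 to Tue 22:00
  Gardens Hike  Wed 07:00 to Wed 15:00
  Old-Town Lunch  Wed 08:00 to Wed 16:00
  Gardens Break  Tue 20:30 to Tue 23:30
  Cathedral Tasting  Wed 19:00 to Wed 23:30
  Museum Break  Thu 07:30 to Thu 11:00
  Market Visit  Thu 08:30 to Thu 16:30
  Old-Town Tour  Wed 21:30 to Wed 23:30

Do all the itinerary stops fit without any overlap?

Sorted by start: Harbour Photo, Gardens Break, Gardens Hike, Old-Town Lunch, Cathedral Tasting, Old-Town Tour, Museum Break, Market Visit.
Gardens Break starts before Harbour Photo ends → Harbour Photo and Gardens Break overlap.
That's a conflict, so the schedule is not conflict-free.

No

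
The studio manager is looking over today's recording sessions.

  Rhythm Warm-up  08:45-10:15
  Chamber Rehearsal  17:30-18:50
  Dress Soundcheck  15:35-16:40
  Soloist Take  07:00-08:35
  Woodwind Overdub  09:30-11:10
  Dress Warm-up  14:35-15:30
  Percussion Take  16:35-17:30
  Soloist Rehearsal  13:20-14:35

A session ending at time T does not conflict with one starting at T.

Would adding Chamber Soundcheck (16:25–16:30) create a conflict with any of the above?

Yes — it overlaps Dress Soundcheck

Soloist Take: ends 08:35 at or before Chamber Soundcheck starts 16:25 → clear.
Rhythm Warm-up: ends 10:15 at or before Chamber Soundcheck starts 16:25 → clear.
Woodwind Overdub: ends 11:10 at or before Chamber Soundcheck starts 16:25 → clear.
Soloist Rehearsal: ends 14:35 at or before Chamber Soundcheck starts 16:25 → clear.
Dress Warm-up: ends 15:30 at or before Chamber Soundcheck starts 16:25 → clear.
Dress Soundcheck: starts 15:35 before Chamber Soundcheck ends 16:30, and ends 16:40 after Chamber Soundcheck starts 16:25 → overlap.
Percussion Take: starts 16:35 at or after Chamber Soundcheck ends 16:30 → clear.
Chamber Rehearsal: starts 17:30 at or after Chamber Soundcheck ends 16:30 → clear.
Chamber Soundcheck overlaps Dress Soundcheck.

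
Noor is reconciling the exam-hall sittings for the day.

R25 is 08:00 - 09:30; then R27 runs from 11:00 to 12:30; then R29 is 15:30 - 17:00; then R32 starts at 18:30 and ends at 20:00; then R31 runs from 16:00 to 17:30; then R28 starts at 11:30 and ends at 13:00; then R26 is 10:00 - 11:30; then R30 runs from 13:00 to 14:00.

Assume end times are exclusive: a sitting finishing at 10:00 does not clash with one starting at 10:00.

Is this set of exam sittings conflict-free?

Check each pair: they overlap iff neither finishes before the other starts.
Sorted by start: R25, R26, R27, R28, R30, R29, R31, R32.
R26 starts after R25 ends, so nothing later overlaps R25 either.
R27 starts before R26 ends → R26 and R27 overlap.
That's a conflict, so the schedule is not conflict-free.

No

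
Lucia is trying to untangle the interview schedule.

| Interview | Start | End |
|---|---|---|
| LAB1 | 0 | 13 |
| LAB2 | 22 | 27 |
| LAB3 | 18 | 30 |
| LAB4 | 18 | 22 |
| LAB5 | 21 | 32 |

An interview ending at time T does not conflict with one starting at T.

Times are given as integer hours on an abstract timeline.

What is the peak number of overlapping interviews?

3

Sweep the timeline, counting +1 at each start and −1 at each end (ends before starts at a tie):
0 start LAB1 → 1
13 end LAB1 → 0
18 start LAB3 → 1
18 start LAB4 → 2
21 start LAB5 → 3
22 end LAB4 → 2
22 start LAB2 → 3
27 end LAB2 → 2
30 end LAB3 → 1
32 end LAB5 → 0
Peak is 3, at 21 (LAB3, LAB4, LAB5).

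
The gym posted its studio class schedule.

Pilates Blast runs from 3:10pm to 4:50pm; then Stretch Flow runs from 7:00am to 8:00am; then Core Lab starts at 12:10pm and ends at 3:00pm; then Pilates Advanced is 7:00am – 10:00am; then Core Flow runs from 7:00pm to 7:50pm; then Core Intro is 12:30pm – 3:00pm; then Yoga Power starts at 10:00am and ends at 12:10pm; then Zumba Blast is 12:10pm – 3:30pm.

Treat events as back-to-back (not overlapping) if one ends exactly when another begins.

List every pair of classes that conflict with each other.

Two intervals overlap when each starts before the other ends.
Sorted by start: Stretch Flow, Pilates Advanced, Yoga Power, Core Lab, Zumba Blast, Core Intro, Pilates Blast, Core Flow.
Pilates Advanced starts before Stretch Flow ends → Stretch Flow and Pilates Advanced overlap.
Yoga Power starts after Stretch Flow ends, so Stretch Flow has no further overlaps.
Yoga Power starts exactly when Pilates Advanced ends (back-to-back, no overlap), so Pilates Advanced has no further overlaps.
Core Lab starts exactly when Yoga Power ends (back-to-back, no overlap), so Yoga Power has no further overlaps.
Zumba Blast starts before Core Lab ends → Core Lab and Zumba Blast overlap.
Core Intro starts before Core Lab ends → Core Lab and Core Intro overlap.
Pilates Blast starts after Core Lab ends, so Core Lab has no further overlaps.
Core Intro starts before Zumba Blast ends → Zumba Blast and Core Intro overlap.
Pilates Blast starts before Zumba Blast ends → Zumba Blast and Pilates Blast overlap.
Core Flow starts after Zumba Blast ends.
Pilates Blast starts after Core Intro ends, so Core Intro has no further overlaps.
Core Flow starts after Pilates Blast ends.

Core Intro & Core Lab, Core Intro & Zumba Blast, Core Lab & Zumba Blast, Pilates Advanced & Stretch Flow, Pilates Blast & Zumba Blast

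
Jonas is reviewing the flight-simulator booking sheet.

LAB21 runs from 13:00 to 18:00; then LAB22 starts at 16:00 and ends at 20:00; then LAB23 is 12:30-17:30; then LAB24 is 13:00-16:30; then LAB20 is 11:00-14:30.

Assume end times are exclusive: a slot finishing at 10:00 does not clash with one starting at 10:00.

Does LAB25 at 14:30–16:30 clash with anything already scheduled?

Yes — it overlaps LAB21, LAB22, LAB23, LAB24

LAB20: ends 14:30 at or before LAB25 starts 14:30 → clear.
LAB23: starts 12:30 before LAB25 ends 16:30, and ends 17:30 after LAB25 starts 14:30 → overlap.
LAB21: starts 13:00 before LAB25 ends 16:30, and ends 18:00 after LAB25 starts 14:30 → overlap.
LAB24: starts 13:00 before LAB25 ends 16:30, and ends 16:30 after LAB25 starts 14:30 → overlap.
LAB22: starts 16:00 before LAB25 ends 16:30, and ends 20:00 after LAB25 starts 14:30 → overlap.
LAB25 overlaps LAB21, LAB22, LAB23, LAB24.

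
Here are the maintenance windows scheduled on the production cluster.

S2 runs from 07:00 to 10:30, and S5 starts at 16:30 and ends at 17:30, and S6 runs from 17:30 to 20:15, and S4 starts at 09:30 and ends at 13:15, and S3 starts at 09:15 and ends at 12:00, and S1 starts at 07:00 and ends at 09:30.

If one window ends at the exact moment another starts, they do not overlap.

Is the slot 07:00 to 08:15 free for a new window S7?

S1: starts 07:00 before S7 ends 08:15, and ends 09:30 after S7 starts 07:00 → overlap.
S2: starts 07:00 before S7 ends 08:15, and ends 10:30 after S7 starts 07:00 → overlap.
S3: starts 09:15 at or after S7 ends 08:15 → clear.
S4: starts 09:30 at or after S7 ends 08:15 → clear.
S5: starts 16:30 at or after S7 ends 08:15 → clear.
S6: starts 17:30 at or after S7 ends 08:15 → clear.
S7 overlaps S1, S2.

No — it overlaps S1, S2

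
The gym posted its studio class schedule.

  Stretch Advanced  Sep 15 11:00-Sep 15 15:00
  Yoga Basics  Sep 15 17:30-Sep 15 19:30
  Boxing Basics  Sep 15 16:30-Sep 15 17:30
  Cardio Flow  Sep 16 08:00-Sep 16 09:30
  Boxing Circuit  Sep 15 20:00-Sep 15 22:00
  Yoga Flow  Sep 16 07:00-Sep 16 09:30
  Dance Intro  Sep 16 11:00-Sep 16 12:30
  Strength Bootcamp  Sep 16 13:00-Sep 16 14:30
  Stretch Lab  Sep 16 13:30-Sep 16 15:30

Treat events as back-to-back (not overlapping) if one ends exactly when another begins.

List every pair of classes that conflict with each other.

Sorted by start: Stretch Advanced, Boxing Basics, Yoga Basics, Boxing Circuit, Yoga Flow, Cardio Flow, Dance Intro, Strength Bootcamp, Stretch Lab.
Boxing Basics starts after Stretch Advanced ends, so Stretch Advanced has no further overlaps.
Yoga Basics starts exactly when Boxing Basics ends (back-to-back, no overlap), so Boxing Basics has no further overlaps.
Boxing Circuit starts after Yoga Basics ends, so Yoga Basics has no further overlaps.
Yoga Flow starts after Boxing Circuit ends, so Boxing Circuit has no further overlaps.
Cardio Flow starts before Yoga Flow ends → Yoga Flow and Cardio Flow overlap.
Dance Intro starts after Yoga Flow ends, so Yoga Flow has no further overlaps.
Dance Intro starts after Cardio Flow ends, so Cardio Flow has no further overlaps.
Strength Bootcamp starts after Dance Intro ends, so Dance Intro has no further overlaps.
Stretch Lab starts before Strength Bootcamp ends → Strength Bootcamp and Stretch Lab overlap.

Cardio Flow & Yoga Flow, Strength Bootcamp & Stretch Lab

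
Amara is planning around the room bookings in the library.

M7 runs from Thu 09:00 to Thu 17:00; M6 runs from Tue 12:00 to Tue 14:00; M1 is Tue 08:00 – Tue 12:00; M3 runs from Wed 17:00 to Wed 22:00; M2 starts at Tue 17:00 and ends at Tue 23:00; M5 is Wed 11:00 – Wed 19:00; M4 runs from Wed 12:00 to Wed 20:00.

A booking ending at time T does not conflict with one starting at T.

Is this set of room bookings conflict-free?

No

Sorted by start: M1, M6, M2, M5, M4, M3, M7.
M6 starts exactly when M1 ends (back-to-back, no overlap), so nothing later overlaps M1 either.
M2 starts after M6 ends, so nothing later overlaps M6 either.
M5 starts after M2 ends, so nothing later overlaps M2 either.
M4 starts before M5 ends → M5 and M4 overlap.
That's a conflict, so the schedule is not conflict-free.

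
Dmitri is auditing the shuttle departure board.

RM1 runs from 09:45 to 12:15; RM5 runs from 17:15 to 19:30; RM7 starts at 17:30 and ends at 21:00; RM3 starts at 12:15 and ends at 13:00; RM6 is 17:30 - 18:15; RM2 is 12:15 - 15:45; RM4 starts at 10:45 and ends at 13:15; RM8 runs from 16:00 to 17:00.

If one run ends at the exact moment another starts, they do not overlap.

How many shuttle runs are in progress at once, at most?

3

Walk through starts and ends in time order (an end at T is processed before a start at T):
09:45 start RM1 → 1
10:45 start RM4 → 2
12:15 end RM1 → 1
12:15 start RM2 → 2
12:15 start RM3 → 3
13:00 end RM3 → 2
13:15 end RM4 → 1
15:45 end RM2 → 0
16:00 start RM8 → 1
17:00 end RM8 → 0
17:15 start RM5 → 1
17:30 start RM6 → 2
17:30 start RM7 → 3
18:15 end RM6 → 2
19:30 end RM5 → 1
21:00 end RM7 → 0
Peak is 3, at 12:15 (RM2, RM3, RM4).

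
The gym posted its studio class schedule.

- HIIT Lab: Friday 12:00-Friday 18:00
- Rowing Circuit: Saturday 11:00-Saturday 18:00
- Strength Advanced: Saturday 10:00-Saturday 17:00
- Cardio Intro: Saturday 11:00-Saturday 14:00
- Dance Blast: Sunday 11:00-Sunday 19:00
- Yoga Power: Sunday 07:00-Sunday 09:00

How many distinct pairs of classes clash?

Two intervals overlap when each starts before the other ends.
Sorted by start: HIIT Lab, Strength Advanced, Rowing Circuit, Cardio Intro, Yoga Power, Dance Blast.
Strength Advanced starts after HIIT Lab ends, so nothing later overlaps HIIT Lab either.
Rowing Circuit starts before Strength Advanced ends → Strength Advanced and Rowing Circuit overlap.
Cardio Intro starts before Strength Advanced ends → Strength Advanced and Cardio Intro overlap.
Yoga Power starts after Strength Advanced ends, so nothing later overlaps Strength Advanced either.
Cardio Intro starts before Rowing Circuit ends → Rowing Circuit and Cardio Intro overlap.
Yoga Power starts after Rowing Circuit ends, so nothing later overlaps Rowing Circuit either.
Yoga Power starts after Cardio Intro ends, so nothing later overlaps Cardio Intro either.
Dance Blast starts after Yoga Power ends.
Overlapping pairs: Cardio Intro & Rowing Circuit, Cardio Intro & Strength Advanced, Rowing Circuit & Strength Advanced — 3 in total.

3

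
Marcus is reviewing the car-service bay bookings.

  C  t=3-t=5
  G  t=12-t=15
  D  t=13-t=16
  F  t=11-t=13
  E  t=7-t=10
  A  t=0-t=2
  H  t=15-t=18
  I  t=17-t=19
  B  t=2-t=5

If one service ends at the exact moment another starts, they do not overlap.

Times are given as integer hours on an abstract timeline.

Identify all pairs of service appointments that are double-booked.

Sorted by start: A, B, C, E, F, G, D, H, I.
B starts exactly when A ends (back-to-back, no overlap), so A has no further overlaps.
C starts before B ends → B and C overlap.
E starts after B ends, so B has no further overlaps.
E starts after C ends, so C has no further overlaps.
F starts after E ends, so E has no further overlaps.
G starts before F ends → F and G overlap.
D starts exactly when F ends (back-to-back, no overlap), so F has no further overlaps.
D starts before G ends → G and D overlap.
H starts exactly when G ends (back-to-back, no overlap), so G has no further overlaps.
H starts before D ends → D and H overlap.
I starts after D ends.
I starts before H ends → H and I overlap.

B & C, D & G, D & H, F & G, H & I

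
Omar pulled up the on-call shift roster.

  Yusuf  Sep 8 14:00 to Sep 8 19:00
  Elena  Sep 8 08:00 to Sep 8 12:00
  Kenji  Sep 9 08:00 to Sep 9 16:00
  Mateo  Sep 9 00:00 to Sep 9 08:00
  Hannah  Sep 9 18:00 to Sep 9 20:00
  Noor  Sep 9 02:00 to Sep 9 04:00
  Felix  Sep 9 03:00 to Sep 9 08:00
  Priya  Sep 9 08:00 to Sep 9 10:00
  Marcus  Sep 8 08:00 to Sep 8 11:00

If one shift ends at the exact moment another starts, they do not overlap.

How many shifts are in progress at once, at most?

3

Walk through starts and ends in time order (an end at T is processed before a start at T):
Sep 8 08:00 start Elena → 1
Sep 8 08:00 start Marcus → 2
Sep 8 11:00 end Marcus → 1
Sep 8 12:00 end Elena → 0
Sep 8 14:00 start Yusuf → 1
Sep 8 19:00 end Yusuf → 0
Sep 9 00:00 start Mateo → 1
Sep 9 02:00 start Noor → 2
Sep 9 03:00 start Felix → 3
Sep 9 04:00 end Noor → 2
Sep 9 08:00 end Felix → 1
Sep 9 08:00 end Mateo → 0
Sep 9 08:00 start Kenji → 1
Sep 9 08:00 start Priya → 2
Sep 9 10:00 end Priya → 1
Sep 9 16:00 end Kenji → 0
Sep 9 18:00 start Hannah → 1
Sep 9 20:00 end Hannah → 0
Peak is 3, at Sep 9 03:00 (Felix, Mateo, Noor).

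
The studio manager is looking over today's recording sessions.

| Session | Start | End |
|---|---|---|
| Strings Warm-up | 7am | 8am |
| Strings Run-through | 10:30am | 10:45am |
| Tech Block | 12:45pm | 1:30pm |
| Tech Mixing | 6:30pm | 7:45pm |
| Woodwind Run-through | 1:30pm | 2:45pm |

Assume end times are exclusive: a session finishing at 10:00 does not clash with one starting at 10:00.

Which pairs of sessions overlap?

none

Sorted by start: Strings Warm-up, Strings Run-through, Tech Block, Woodwind Run-through, Tech Mixing.
Strings Run-through starts after Strings Warm-up ends, so Strings Warm-up has no further overlaps.
Tech Block starts after Strings Run-through ends, so Strings Run-through has no further overlaps.
Woodwind Run-through starts exactly when Tech Block ends (back-to-back, no overlap), so Tech Block has no further overlaps.
Tech Mixing starts after Woodwind Run-through ends.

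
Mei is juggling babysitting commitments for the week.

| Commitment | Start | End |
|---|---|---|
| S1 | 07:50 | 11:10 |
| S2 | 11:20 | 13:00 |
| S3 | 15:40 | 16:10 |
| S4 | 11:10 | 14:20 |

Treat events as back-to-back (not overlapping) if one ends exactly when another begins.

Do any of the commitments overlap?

Yes

Sorted by start: S1, S4, S2, S3.
S4 starts exactly when S1 ends (back-to-back, no overlap), so S1 has no further overlaps.
S2 starts before S4 ends → S4 and S2 overlap.
That's a conflict, so the schedule is not conflict-free.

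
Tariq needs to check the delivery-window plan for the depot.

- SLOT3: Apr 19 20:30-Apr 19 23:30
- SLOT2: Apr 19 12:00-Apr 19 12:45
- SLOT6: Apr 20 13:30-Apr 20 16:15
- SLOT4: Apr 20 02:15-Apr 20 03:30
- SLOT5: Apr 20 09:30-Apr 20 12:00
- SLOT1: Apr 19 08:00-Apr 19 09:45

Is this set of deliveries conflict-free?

Sorted by start: SLOT1, SLOT2, SLOT3, SLOT4, SLOT5, SLOT6.
SLOT2 starts after SLOT1 ends — done with SLOT1.
SLOT3 starts after SLOT2 ends — done with SLOT2.
SLOT4 starts after SLOT3 ends — done with SLOT3.
SLOT5 starts after SLOT4 ends — done with SLOT4.
SLOT6 starts after SLOT5 ends.
Every pair is clear; the schedule has no overlaps.

Yes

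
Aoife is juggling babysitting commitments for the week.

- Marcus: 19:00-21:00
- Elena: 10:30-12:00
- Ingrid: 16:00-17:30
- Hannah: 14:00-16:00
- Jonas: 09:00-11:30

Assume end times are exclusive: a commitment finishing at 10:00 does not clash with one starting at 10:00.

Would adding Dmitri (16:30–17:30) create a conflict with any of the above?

Yes — it overlaps Ingrid

Jonas: ends 11:30 at or before Dmitri starts 16:30 → clear.
Elena: ends 12:00 at or before Dmitri starts 16:30 → clear.
Hannah: ends 16:00 at or before Dmitri starts 16:30 → clear.
Ingrid: starts 16:00 before Dmitri ends 17:30, and ends 17:30 after Dmitri starts 16:30 → overlap.
Marcus: starts 19:00 at or after Dmitri ends 17:30 → clear.
Dmitri overlaps Ingrid.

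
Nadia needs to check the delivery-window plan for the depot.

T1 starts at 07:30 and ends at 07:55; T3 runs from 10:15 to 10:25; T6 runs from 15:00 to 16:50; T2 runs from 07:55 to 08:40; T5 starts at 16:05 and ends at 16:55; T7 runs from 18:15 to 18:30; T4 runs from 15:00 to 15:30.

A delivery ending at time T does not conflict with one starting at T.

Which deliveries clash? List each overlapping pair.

T4 & T6, T5 & T6

Sorted by start: T1, T2, T3, T4, T6, T5, T7.
T2 starts exactly when T1 ends (back-to-back, no overlap); T1 is clear from here.
T3 starts after T2 ends; T2 is clear from here.
T4 starts after T3 ends; T3 is clear from here.
T6 starts before T4 ends → T4 and T6 overlap.
T5 starts after T4 ends; T4 is clear from here.
T5 starts before T6 ends → T6 and T5 overlap.
T7 starts after T6 ends.
T7 starts after T5 ends.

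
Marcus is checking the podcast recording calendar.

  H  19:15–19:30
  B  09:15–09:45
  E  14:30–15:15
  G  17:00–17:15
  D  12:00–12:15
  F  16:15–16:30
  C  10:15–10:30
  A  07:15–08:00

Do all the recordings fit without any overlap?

Sorted by start: A, B, C, D, E, F, G, H.
B starts after A ends, so nothing later overlaps A either.
C starts after B ends, so nothing later overlaps B either.
D starts after C ends, so nothing later overlaps C either.
E starts after D ends, so nothing later overlaps D either.
F starts after E ends, so nothing later overlaps E either.
G starts after F ends, so nothing later overlaps F either.
H starts after G ends.
Every pair is clear; the schedule has no overlaps.

Yes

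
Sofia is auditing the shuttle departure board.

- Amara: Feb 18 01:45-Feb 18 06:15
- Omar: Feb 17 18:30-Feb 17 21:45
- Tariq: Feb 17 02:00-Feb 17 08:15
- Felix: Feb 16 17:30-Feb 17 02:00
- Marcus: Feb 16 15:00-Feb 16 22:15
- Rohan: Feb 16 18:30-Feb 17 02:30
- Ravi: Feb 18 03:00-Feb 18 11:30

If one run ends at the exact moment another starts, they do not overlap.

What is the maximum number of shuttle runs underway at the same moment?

3

Sweep the timeline, counting +1 at each start and −1 at each end (ends before starts at a tie):
Feb 16 15:00 start Marcus → 1
Feb 16 17:30 start Felix → 2
Feb 16 18:30 start Rohan → 3
Feb 16 22:15 end Marcus → 2
Feb 17 02:00 end Felix → 1
Feb 17 02:00 start Tariq → 2
Feb 17 02:30 end Rohan → 1
Feb 17 08:15 end Tariq → 0
Feb 17 18:30 start Omar → 1
Feb 17 21:45 end Omar → 0
Feb 18 01:45 start Amara → 1
Feb 18 03:00 start Ravi → 2
Feb 18 06:15 end Amara → 1
Feb 18 11:30 end Ravi → 0
Peak is 3, at Feb 16 18:30 (Felix, Marcus, Rohan).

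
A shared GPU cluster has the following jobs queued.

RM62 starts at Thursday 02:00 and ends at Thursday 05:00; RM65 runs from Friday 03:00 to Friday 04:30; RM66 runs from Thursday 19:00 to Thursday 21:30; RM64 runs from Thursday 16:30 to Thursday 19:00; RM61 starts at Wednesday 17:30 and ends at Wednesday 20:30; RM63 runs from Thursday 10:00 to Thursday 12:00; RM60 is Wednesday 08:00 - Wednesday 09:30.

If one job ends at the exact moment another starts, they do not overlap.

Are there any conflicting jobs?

Sorted by start: RM60, RM61, RM62, RM63, RM64, RM66, RM65.
RM61 starts after RM60 ends; RM60 is clear from here.
RM62 starts after RM61 ends; RM61 is clear from here.
RM63 starts after RM62 ends; RM62 is clear from here.
RM64 starts after RM63 ends; RM63 is clear from here.
RM66 starts exactly when RM64 ends (back-to-back, no overlap); RM64 is clear from here.
RM65 starts after RM66 ends.
Every pair is clear; the schedule has no overlaps.

No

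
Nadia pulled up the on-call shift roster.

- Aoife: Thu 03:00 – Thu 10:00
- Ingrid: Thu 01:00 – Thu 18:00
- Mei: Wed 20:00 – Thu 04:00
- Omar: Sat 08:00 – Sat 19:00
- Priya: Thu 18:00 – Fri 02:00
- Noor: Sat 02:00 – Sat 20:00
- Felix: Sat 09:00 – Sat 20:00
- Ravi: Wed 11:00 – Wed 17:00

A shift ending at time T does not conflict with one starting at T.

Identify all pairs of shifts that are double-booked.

Aoife & Ingrid, Aoife & Mei, Felix & Noor, Felix & Omar, Ingrid & Mei, Noor & Omar

Sorted by start: Ravi, Mei, Ingrid, Aoife, Priya, Noor, Omar, Felix.
Mei starts after Ravi ends, so Ravi has no further overlaps.
Ingrid starts before Mei ends → Mei and Ingrid overlap.
Aoife starts before Mei ends → Mei and Aoife overlap.
Priya starts after Mei ends, so Mei has no further overlaps.
Aoife starts before Ingrid ends → Ingrid and Aoife overlap.
Priya starts exactly when Ingrid ends (back-to-back, no overlap), so Ingrid has no further overlaps.
Priya starts after Aoife ends, so Aoife has no further overlaps.
Noor starts after Priya ends, so Priya has no further overlaps.
Omar starts before Noor ends → Noor and Omar overlap.
Felix starts before Noor ends → Noor and Felix overlap.
Felix starts before Omar ends → Omar and Felix overlap.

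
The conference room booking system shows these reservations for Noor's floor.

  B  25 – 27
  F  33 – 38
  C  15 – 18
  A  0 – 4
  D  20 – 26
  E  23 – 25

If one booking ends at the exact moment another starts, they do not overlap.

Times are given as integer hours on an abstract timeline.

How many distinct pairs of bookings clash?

2

Sorted by start: A, C, D, E, B, F.
C starts after A ends, so nothing later overlaps A either.
D starts after C ends, so nothing later overlaps C either.
E starts before D ends → D and E overlap.
B starts before D ends → D and B overlap.
F starts after D ends.
B starts exactly when E ends (back-to-back, no overlap), so nothing later overlaps E either.
F starts after B ends.
Overlapping pairs: B & D, D & E — 2 in total.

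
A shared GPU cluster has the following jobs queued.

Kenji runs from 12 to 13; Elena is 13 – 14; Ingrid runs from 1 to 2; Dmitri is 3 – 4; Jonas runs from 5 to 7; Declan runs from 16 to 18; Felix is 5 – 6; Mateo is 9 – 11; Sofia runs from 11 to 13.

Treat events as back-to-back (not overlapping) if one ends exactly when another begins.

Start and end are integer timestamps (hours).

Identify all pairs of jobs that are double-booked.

Two intervals overlap when each starts before the other ends.
Sorted by start: Ingrid, Dmitri, Jonas, Felix, Mateo, Sofia, Kenji, Elena, Declan.
Dmitri starts after Ingrid ends, so Ingrid has no further overlaps.
Jonas starts after Dmitri ends, so Dmitri has no further overlaps.
Felix starts before Jonas ends → Jonas and Felix overlap.
Mateo starts after Jonas ends, so Jonas has no further overlaps.
Mateo starts after Felix ends, so Felix has no further overlaps.
Sofia starts exactly when Mateo ends (back-to-back, no overlap), so Mateo has no further overlaps.
Kenji starts before Sofia ends → Sofia and Kenji overlap.
Elena starts exactly when Sofia ends (back-to-back, no overlap), so Sofia has no further overlaps.
Elena starts exactly when Kenji ends (back-to-back, no overlap), so Kenji has no further overlaps.
Declan starts after Elena ends.

Felix & Jonas, Kenji & Sofia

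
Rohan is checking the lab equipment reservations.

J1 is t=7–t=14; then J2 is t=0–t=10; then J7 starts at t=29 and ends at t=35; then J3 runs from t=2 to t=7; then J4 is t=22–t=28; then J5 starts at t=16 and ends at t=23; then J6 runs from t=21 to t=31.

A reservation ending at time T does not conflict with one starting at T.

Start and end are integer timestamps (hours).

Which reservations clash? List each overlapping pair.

Sorted by start: J2, J3, J1, J5, J6, J4, J7.
J3 starts before J2 ends → J2 and J3 overlap.
J1 starts before J2 ends → J2 and J1 overlap.
J5 starts after J2 ends; J2 is clear from here.
J1 starts exactly when J3 ends (back-to-back, no overlap); J3 is clear from here.
J5 starts after J1 ends; J1 is clear from here.
J6 starts before J5 ends → J5 and J6 overlap.
J4 starts before J5 ends → J5 and J4 overlap.
J7 starts after J5 ends.
J4 starts before J6 ends → J6 and J4 overlap.
J7 starts before J6 ends → J6 and J7 overlap.
J7 starts after J4 ends.

J1 & J2, J2 & J3, J4 & J5, J4 & J6, J5 & J6, J6 & J7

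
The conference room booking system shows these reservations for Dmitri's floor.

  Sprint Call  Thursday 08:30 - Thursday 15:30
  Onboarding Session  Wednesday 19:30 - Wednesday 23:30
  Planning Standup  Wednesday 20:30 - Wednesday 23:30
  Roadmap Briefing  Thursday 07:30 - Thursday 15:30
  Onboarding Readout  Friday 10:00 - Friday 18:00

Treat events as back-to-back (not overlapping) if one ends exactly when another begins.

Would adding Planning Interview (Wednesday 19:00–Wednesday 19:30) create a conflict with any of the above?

Onboarding Session: starts Wednesday 19:30 at or after Planning Interview ends Wednesday 19:30 → clear.
Planning Standup: starts Wednesday 20:30 at or after Planning Interview ends Wednesday 19:30 → clear.
Roadmap Briefing: starts Thursday 07:30 at or after Planning Interview ends Wednesday 19:30 → clear.
Sprint Call: starts Thursday 08:30 at or after Planning Interview ends Wednesday 19:30 → clear.
Onboarding Readout: starts Friday 10:00 at or after Planning Interview ends Wednesday 19:30 → clear.

No — it doesn't clash with anything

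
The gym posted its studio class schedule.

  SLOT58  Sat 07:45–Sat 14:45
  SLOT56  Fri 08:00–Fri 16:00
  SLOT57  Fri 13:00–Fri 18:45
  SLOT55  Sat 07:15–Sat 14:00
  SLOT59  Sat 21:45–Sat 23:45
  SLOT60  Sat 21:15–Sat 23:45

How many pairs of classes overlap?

Check each pair: they overlap iff neither finishes before the other starts.
Sorted by start: SLOT56, SLOT57, SLOT55, SLOT58, SLOT60, SLOT59.
SLOT57 starts before SLOT56 ends → SLOT56 and SLOT57 overlap.
SLOT55 starts after SLOT56 ends, so SLOT56 has no further overlaps.
SLOT55 starts after SLOT57 ends, so SLOT57 has no further overlaps.
SLOT58 starts before SLOT55 ends → SLOT55 and SLOT58 overlap.
SLOT60 starts after SLOT55 ends, so SLOT55 has no further overlaps.
SLOT60 starts after SLOT58 ends, so SLOT58 has no further overlaps.
SLOT59 starts before SLOT60 ends → SLOT60 and SLOT59 overlap.
Overlapping pairs: SLOT55 & SLOT58, SLOT56 & SLOT57, SLOT59 & SLOT60 — 3 in total.

3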